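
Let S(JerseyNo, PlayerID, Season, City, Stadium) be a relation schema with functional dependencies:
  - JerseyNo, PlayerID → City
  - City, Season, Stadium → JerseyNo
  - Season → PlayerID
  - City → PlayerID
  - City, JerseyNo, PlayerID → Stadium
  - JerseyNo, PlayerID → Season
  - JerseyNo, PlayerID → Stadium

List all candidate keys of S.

{City, JerseyNo}, {City, Season, Stadium}, {JerseyNo, PlayerID}, {JerseyNo, Season}

Closure of {City, JerseyNo} is {City, JerseyNo, PlayerID, Season, Stadium}, the whole schema; {City, JerseyNo} is a candidate key.
Closure of {JerseyNo, PlayerID} is {City, JerseyNo, PlayerID, Season, Stadium}, the whole schema; {JerseyNo, PlayerID} is a candidate key.
Closure of {JerseyNo, Season} is {City, JerseyNo, PlayerID, Season, Stadium}, the whole schema; {JerseyNo, Season} is a candidate key.
Closure of {City, Season, Stadium} is {City, JerseyNo, PlayerID, Season, Stadium}, the whole schema; {City, Season, Stadium} is a candidate key.
Any other superkey properly contains one of these, so there are no further candidate keys.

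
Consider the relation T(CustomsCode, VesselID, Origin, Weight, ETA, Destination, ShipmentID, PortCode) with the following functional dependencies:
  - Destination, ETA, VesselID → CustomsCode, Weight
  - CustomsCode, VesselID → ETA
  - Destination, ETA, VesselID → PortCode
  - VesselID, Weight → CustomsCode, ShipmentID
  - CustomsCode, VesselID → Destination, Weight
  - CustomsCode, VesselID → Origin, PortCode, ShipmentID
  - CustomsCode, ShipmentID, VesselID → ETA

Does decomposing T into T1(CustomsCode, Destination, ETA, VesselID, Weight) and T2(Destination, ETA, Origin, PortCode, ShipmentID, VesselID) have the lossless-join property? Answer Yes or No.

Yes

T1 ∩ T2 = {Destination, ETA, VesselID}; its closure under F is {CustomsCode, Destination, ETA, Origin, PortCode, ShipmentID, VesselID, Weight}.
This includes all of T1, so the common attributes are a superkey of T1 — the join is lossless.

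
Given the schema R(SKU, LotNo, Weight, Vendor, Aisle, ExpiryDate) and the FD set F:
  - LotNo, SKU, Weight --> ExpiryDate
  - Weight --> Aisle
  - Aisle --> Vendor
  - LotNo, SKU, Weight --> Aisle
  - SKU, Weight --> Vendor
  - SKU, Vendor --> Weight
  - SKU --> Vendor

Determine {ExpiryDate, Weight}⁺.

Start with {ExpiryDate, Weight}.
Weight --> Aisle applies; add {Aisle} → now {Aisle, ExpiryDate, Weight}.
Aisle --> Vendor applies; add {Vendor} → now {Aisle, ExpiryDate, Vendor, Weight}.
No further FD applies.

{Aisle, ExpiryDate, Vendor, Weight}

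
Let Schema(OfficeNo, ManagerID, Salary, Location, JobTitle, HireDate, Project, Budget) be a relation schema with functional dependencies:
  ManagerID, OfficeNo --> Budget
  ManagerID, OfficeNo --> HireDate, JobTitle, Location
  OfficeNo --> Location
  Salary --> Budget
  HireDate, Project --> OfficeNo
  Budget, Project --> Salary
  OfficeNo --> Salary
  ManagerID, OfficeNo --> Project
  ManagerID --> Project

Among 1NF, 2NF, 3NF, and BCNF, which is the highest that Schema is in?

Candidate keys: {HireDate, ManagerID}, {ManagerID, OfficeNo}. Prime attributes: {HireDate, ManagerID, OfficeNo}.
For OfficeNo --> Location we have {OfficeNo}⁺ = {Budget, Location, OfficeNo, Salary}; {OfficeNo} is not a superkey, so BCNF fails.
Because {Location} is non-prime and the left side of OfficeNo --> Location is not a superkey, the relation is not in 3NF.
{ManagerID} is a proper subset of the key {HireDate, ManagerID}, and {ManagerID}⁺ contains the non-prime attribute {Project} — a partial dependency, so 2NF is violated.

1NF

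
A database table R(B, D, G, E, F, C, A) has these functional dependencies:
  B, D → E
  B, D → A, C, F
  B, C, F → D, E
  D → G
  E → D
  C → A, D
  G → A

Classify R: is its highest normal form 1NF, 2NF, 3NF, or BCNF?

Candidate keys: {B, C}, {B, D}, {B, E}. Prime attributes: {B, C, D, E}.
For D → G we have {D}⁺ = {A, D, G}; {D} is not a superkey, so BCNF fails.
Because {G} is non-prime and the left side of D → G is not a superkey, the relation is not in 3NF.
{C} is a proper subset of the key {B, C}, and {C}⁺ contains the non-prime attributes {A, G} — a partial dependency, so 2NF is violated.

1NF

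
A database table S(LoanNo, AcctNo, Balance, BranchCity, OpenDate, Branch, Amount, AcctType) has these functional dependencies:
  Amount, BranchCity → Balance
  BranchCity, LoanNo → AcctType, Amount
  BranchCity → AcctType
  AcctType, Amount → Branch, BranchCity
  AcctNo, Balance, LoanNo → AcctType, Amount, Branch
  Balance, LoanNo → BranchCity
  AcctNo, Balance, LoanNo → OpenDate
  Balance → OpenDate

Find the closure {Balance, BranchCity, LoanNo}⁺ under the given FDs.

Start with {Balance, BranchCity, LoanNo}.
BranchCity, LoanNo → AcctType, Amount applies; add {AcctType, Amount} → now {AcctType, Amount, Balance, BranchCity, LoanNo}.
AcctType, Amount → Branch, BranchCity applies; add {Branch} → now {AcctType, Amount, Balance, Branch, BranchCity, LoanNo}.
Balance → OpenDate applies; add {OpenDate} → now {AcctType, Amount, Balance, Branch, BranchCity, LoanNo, OpenDate}.
No further FD applies.

{AcctType, Amount, Balance, Branch, BranchCity, LoanNo, OpenDate}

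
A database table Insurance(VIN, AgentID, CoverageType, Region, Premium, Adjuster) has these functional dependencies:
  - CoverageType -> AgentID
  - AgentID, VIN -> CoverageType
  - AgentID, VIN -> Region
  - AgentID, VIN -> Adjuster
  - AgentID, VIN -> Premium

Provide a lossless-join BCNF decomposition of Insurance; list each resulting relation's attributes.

{Adjuster, CoverageType, Premium, Region, VIN}; {AgentID, CoverageType}

Candidate keys of the original relation: {AgentID, VIN}, {CoverageType, VIN}.
In {Adjuster, AgentID, CoverageType, Premium, Region, VIN}, {CoverageType} is not a superkey ({CoverageType}⁺ restricted to this set is {AgentID, CoverageType}), so split on CoverageType -> AgentID into {AgentID, CoverageType} and {Adjuster, CoverageType, Premium, Region, VIN}.
{AgentID, CoverageType} is in BCNF.
{Adjuster, CoverageType, Premium, Region, VIN} is in BCNF.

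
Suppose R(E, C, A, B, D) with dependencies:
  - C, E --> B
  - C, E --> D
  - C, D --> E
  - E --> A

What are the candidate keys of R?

{C, D}, {C, E}

Attributes never on any right-hand side: {C} — every candidate key must contain it.
Closure of {C, D} is {A, B, C, D, E}, the whole schema; {C, D} is a candidate key.
Closure of {C, E} is {A, B, C, D, E}, the whole schema; {C, E} is a candidate key.
Any other superkey properly contains one of these, so there are no further candidate keys.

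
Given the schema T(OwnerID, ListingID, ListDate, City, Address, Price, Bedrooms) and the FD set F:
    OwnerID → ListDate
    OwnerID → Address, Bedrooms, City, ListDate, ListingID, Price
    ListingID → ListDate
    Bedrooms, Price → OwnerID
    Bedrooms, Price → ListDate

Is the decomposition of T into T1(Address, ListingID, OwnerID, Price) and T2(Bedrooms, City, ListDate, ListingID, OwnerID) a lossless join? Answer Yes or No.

The shared attributes are {ListingID, OwnerID} and {ListingID, OwnerID}⁺ = {Address, Bedrooms, City, ListDate, ListingID, OwnerID, Price}.
Since T1 ⊆ {Address, Bedrooms, City, ListDate, ListingID, OwnerID, Price}, the intersection is a superkey of T1; the decomposition is lossless.

Yes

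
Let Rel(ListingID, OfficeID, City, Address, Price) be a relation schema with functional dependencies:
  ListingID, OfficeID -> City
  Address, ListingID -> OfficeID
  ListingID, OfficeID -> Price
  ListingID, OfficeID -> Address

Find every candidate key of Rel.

{Address, ListingID}, {ListingID, OfficeID}

{ListingID} never appears on the right of any FD, so every key must include it.
{Address, ListingID}⁺ = {Address, City, ListingID, OfficeID, Price}, which is every attribute, so {Address, ListingID} is a candidate key.
{ListingID, OfficeID}⁺ = {Address, City, ListingID, OfficeID, Price}, which is every attribute, so {ListingID, OfficeID} is a candidate key.
No proper subset of any of these is a key, and no other minimal superkey exists.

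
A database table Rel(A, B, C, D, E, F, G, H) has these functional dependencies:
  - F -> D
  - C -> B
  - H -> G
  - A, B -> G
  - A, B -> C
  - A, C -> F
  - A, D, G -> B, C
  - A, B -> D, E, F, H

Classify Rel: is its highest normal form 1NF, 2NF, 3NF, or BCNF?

Candidate keys: {A, B}, {A, C}, {A, D, G}, {A, D, H}, {A, F, G}, {A, F, H}. Prime attributes: {A, B, C, D, F, G, H}.
For F -> D we have {F}⁺ = {D, F}; {F} is not a superkey, so BCNF fails.
Since {D} ⊆ prime attributes and every other non-superkey FD also has a prime right side, the schema is in 3NF.

3NF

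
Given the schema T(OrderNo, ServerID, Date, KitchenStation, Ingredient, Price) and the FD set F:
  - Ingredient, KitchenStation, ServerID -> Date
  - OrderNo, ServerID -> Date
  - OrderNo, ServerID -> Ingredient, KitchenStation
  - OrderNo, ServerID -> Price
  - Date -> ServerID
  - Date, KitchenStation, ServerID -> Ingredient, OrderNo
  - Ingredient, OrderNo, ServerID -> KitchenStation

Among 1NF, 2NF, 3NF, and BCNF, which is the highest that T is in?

Candidate keys: {Date, KitchenStation}, {Date, OrderNo}, {Ingredient, KitchenStation, ServerID}, {OrderNo, ServerID}. Prime attributes: {Date, Ingredient, KitchenStation, OrderNo, ServerID}.
Date -> ServerID: {Date}⁺ = {Date, ServerID}, which is not all of the attributes, so the left side is not a superkey — BCNF is violated.
Its right-hand attributes {ServerID} are all prime, as are those of every other non-superkey FD — the relation is in 3NF.

3NF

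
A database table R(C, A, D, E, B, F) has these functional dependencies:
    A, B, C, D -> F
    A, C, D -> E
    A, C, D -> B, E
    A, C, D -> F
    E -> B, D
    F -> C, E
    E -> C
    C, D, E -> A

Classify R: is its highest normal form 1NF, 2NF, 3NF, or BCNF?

Candidate keys: {A, C, D}, {E}, {F}. Prime attributes: {A, C, D, E, F}.
The left-hand side of every FD is a superkey, so BCNF is satisfied.

BCNF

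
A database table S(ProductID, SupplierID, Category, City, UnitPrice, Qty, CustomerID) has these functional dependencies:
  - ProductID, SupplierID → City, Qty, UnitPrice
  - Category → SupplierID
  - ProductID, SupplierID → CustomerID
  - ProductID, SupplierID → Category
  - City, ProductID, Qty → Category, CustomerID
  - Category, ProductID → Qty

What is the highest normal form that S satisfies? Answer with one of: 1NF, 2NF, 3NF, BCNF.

3NF

Candidate keys: {Category, ProductID}, {City, ProductID, Qty}, {ProductID, SupplierID}. Prime attributes: {Category, City, ProductID, Qty, SupplierID}.
For Category → SupplierID we have {Category}⁺ = {Category, SupplierID}; {Category} is not a superkey, so BCNF fails.
Since {SupplierID} ⊆ prime attributes and every other non-superkey FD also has a prime right side, the schema is in 3NF.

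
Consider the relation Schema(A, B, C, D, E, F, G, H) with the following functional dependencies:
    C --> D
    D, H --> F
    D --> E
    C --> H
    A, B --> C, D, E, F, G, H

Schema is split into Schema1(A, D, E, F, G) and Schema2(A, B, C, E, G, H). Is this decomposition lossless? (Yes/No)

Schema1 ∩ Schema2 = {A, E, G}; its closure under F is {A, E, G}.
Schema1 ⊄ {A, E, G} and Schema2 ⊄ {A, E, G}, so the split is lossy.

No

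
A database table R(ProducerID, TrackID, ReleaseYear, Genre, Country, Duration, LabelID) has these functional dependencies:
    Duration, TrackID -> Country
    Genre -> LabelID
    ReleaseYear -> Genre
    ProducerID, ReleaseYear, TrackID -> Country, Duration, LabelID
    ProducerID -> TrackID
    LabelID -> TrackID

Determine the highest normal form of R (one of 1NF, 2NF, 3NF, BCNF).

Candidate key: {ProducerID, ReleaseYear}. Prime attributes: {ProducerID, ReleaseYear}.
Duration, TrackID -> Country: {Duration, TrackID}⁺ = {Country, Duration, TrackID}, which is not all of the attributes, so the left side is not a superkey — BCNF is violated.
Duration, TrackID -> Country determines the non-prime attribute {Country} from a non-superkey — 3NF is violated.
{ProducerID} is a proper subset of the key {ProducerID, ReleaseYear}, and {ProducerID}⁺ contains the non-prime attribute {TrackID} — a partial dependency, so 2NF is violated.

1NF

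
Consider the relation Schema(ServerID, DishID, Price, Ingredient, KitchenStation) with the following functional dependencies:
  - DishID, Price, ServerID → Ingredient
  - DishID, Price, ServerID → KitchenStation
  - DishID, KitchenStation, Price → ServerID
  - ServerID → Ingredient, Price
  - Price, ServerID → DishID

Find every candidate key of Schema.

{ServerID}⁺ = {DishID, Ingredient, KitchenStation, Price, ServerID}, which is every attribute, so {ServerID} is a candidate key.
{DishID, KitchenStation, Price}⁺ = {DishID, Ingredient, KitchenStation, Price, ServerID}, which is every attribute, so {DishID, KitchenStation, Price} is a candidate key.
No proper subset of any of these is a key, and no other minimal superkey exists.

{DishID, KitchenStation, Price}, {ServerID}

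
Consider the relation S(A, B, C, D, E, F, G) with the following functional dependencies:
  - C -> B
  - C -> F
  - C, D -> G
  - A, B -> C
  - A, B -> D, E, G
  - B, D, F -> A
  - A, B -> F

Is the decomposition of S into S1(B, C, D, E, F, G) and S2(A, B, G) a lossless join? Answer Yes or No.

No

S1 ∩ S2 = {B, G}; its closure under F is {B, G}.
Neither S1 nor S2 is contained in that closure, so the decomposition is lossy.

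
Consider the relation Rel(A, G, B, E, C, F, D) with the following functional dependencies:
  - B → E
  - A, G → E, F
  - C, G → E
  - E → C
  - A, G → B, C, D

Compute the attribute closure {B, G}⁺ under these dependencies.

Start with {B, G}.
B → E applies; add {E} → now {B, E, G}.
E → C applies; add {C} → now {B, C, E, G}.
No further FD applies.

{B, C, E, G}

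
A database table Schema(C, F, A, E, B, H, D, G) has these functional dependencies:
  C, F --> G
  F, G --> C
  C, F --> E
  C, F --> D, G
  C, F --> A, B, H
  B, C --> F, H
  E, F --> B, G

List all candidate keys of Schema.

{B, C}⁺ = {A, B, C, D, E, F, G, H} — all of the relation — so {B, C} is a candidate key.
{C, F}⁺ = {A, B, C, D, E, F, G, H} — all of the relation — so {C, F} is a candidate key.
{E, F}⁺ = {A, B, C, D, E, F, G, H} — all of the relation — so {E, F} is a candidate key.
{F, G}⁺ = {A, B, C, D, E, F, G, H} — all of the relation — so {F, G} is a candidate key.
These are minimal and exhaustive — every other superkey contains one of them.

{B, C}, {C, F}, {E, F}, {F, G}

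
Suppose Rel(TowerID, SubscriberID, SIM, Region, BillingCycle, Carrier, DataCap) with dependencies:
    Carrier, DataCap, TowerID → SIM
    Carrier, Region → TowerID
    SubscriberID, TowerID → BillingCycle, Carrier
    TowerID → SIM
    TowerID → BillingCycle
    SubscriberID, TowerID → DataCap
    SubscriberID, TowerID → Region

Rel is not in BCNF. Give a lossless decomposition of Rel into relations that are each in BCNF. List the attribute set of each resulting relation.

{BillingCycle, SIM, TowerID}; {Carrier, DataCap, Region, SubscriberID}; {Carrier, DataCap, TowerID}; {Carrier, Region, TowerID}

Candidate keys of the original relation: {Carrier, Region, SubscriberID}, {SubscriberID, TowerID}.
{BillingCycle, Carrier, DataCap, Region, SIM, SubscriberID, TowerID}: {Carrier, DataCap, TowerID} determines {BillingCycle, Carrier, DataCap, SIM, TowerID} here but is not a superkey — split on Carrier, DataCap, TowerID → BillingCycle, SIM, giving {BillingCycle, Carrier, DataCap, SIM, TowerID} and {Carrier, DataCap, Region, SubscriberID, TowerID}.
{BillingCycle, Carrier, DataCap, SIM, TowerID}: {TowerID} determines {BillingCycle, SIM, TowerID} here but is not a superkey — split on TowerID → BillingCycle, SIM, giving {BillingCycle, SIM, TowerID} and {Carrier, DataCap, TowerID}.
{BillingCycle, SIM, TowerID} is in BCNF.
{Carrier, DataCap, TowerID} is in BCNF.
{Carrier, DataCap, Region, SubscriberID, TowerID}: {Carrier, Region} determines {Carrier, Region, TowerID} here but is not a superkey — split on Carrier, Region → TowerID, giving {Carrier, Region, TowerID} and {Carrier, DataCap, Region, SubscriberID}.
{Carrier, Region, TowerID} is in BCNF.
{Carrier, DataCap, Region, SubscriberID} is in BCNF.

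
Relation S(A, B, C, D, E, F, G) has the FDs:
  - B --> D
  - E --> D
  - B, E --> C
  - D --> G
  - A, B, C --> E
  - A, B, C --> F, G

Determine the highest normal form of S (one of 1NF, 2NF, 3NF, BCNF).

1NF

Candidate keys: {A, B, C}, {A, B, E}. Prime attributes: {A, B, C, E}.
B --> D breaks BCNF: {B}⁺ = {B, D, G}, so {B} is not a superkey.
Because {D} is non-prime and the left side of B --> D is not a superkey, the relation is not in 3NF.
Since {B} ⊂ {A, B, C} and {B}⁺ ⊇ {D, G} with {D, G} non-prime, there is a partial dependency; 2NF fails.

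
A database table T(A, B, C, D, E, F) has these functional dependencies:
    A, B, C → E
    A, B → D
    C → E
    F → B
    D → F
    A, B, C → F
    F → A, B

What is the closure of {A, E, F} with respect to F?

{A, B, D, E, F}

Start with {A, E, F}.
F → B applies; add {B} → now {A, B, E, F}.
A, B → D applies; add {D} → now {A, B, D, E, F}.
No further FD applies.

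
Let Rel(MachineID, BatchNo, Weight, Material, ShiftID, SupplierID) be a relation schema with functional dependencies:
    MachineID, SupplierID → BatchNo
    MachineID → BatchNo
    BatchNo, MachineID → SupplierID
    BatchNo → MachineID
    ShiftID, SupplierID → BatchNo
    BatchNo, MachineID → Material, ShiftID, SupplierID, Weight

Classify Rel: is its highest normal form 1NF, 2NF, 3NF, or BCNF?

BCNF

Candidate keys: {BatchNo}, {MachineID}, {ShiftID, SupplierID}. Prime attributes: {BatchNo, MachineID, ShiftID, SupplierID}.
Every FD has a superkey on the left, so the relation is in BCNF.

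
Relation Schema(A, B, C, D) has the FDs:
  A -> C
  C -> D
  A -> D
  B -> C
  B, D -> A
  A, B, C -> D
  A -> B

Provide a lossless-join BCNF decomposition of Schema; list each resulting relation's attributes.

Candidate keys of the original relation: {A}, {B}.
{A, B, C, D}: {C} determines {C, D} here but is not a superkey — split on C -> D, giving {C, D} and {A, B, C}.
{C, D}: every determinant is a superkey — BCNF.
{A, B, C}: every determinant is a superkey — BCNF.

{A, B, C}; {C, D}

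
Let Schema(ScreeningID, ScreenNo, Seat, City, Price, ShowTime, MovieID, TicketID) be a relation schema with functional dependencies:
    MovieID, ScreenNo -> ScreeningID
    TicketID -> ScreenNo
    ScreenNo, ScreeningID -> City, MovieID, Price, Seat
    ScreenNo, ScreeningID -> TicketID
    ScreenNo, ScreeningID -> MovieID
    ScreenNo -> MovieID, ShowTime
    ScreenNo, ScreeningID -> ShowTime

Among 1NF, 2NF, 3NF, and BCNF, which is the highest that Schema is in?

Candidate keys: {ScreenNo}, {TicketID}. Prime attributes: {ScreenNo, TicketID}.
The left-hand side of every FD is a superkey, so BCNF is satisfied.

BCNF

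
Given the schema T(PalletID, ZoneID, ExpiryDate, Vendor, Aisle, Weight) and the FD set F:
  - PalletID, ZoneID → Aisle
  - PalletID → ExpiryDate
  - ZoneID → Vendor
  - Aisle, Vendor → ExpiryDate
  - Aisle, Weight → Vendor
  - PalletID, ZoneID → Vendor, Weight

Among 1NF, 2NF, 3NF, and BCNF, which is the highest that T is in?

1NF

Candidate key: {PalletID, ZoneID}. Prime attributes: {PalletID, ZoneID}.
PalletID → ExpiryDate: {PalletID}⁺ = {ExpiryDate, PalletID}, which is not all of the attributes, so the left side is not a superkey — BCNF is violated.
Because {ExpiryDate} is non-prime and the left side of PalletID → ExpiryDate is not a superkey, the relation is not in 3NF.
The proper key subset {PalletID} of {PalletID, ZoneID} determines non-prime {ExpiryDate}, so the relation is not even in 2NF.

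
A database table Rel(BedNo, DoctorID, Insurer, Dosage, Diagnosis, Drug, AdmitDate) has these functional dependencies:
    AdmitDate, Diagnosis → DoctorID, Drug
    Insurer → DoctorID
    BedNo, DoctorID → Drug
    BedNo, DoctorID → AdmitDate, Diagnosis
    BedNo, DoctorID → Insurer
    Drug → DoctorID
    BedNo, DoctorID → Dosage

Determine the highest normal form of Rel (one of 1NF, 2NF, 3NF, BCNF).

Candidate keys: {AdmitDate, BedNo, Diagnosis}, {BedNo, DoctorID}, {BedNo, Drug}, {BedNo, Insurer}. Prime attributes: {AdmitDate, BedNo, Diagnosis, DoctorID, Drug, Insurer}.
AdmitDate, Diagnosis → DoctorID, Drug breaks BCNF: {AdmitDate, Diagnosis}⁺ = {AdmitDate, Diagnosis, DoctorID, Drug}, so {AdmitDate, Diagnosis} is not a superkey.
But every attribute on its right side ({DoctorID, Drug}) is prime, and the same holds for every other non-superkey FD, so 3NF still holds.

3NF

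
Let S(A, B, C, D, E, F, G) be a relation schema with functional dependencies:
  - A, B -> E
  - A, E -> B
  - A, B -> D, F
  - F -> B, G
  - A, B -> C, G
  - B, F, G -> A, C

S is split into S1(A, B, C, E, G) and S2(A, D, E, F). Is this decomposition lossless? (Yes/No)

Yes

The shared attributes are {A, E} and {A, E}⁺ = {A, B, C, D, E, F, G}.
This includes all of S1, so the common attributes are a superkey of S1 — the join is lossless.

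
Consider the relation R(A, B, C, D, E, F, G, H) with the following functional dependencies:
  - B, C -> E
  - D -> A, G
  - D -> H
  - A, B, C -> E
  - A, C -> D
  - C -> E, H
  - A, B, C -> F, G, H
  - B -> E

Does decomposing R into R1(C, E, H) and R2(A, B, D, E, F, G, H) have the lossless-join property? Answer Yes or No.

No

R1 ∩ R2 = {E, H}; its closure under F is {E, H}.
The closure covers neither R1 nor R2 entirely; the join is not lossless.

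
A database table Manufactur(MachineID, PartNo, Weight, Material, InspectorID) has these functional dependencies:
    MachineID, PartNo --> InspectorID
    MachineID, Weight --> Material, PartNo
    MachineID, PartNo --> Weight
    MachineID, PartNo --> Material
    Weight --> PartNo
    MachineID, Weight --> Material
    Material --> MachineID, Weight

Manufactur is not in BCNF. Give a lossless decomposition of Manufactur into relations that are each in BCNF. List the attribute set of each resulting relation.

{InspectorID, MachineID, Material, Weight}; {PartNo, Weight}

Candidate keys of the original relation: {MachineID, PartNo}, {MachineID, Weight}, {Material}.
Within {InspectorID, MachineID, Material, PartNo, Weight}: {Weight}⁺ ∩ {InspectorID, MachineID, Material, PartNo, Weight} = {PartNo, Weight}, not the whole set, so Weight --> PartNo violates BCNF; decompose into {PartNo, Weight} and {InspectorID, MachineID, Material, Weight}.
{PartNo, Weight} has no BCNF violation.
{InspectorID, MachineID, Material, Weight} has no BCNF violation.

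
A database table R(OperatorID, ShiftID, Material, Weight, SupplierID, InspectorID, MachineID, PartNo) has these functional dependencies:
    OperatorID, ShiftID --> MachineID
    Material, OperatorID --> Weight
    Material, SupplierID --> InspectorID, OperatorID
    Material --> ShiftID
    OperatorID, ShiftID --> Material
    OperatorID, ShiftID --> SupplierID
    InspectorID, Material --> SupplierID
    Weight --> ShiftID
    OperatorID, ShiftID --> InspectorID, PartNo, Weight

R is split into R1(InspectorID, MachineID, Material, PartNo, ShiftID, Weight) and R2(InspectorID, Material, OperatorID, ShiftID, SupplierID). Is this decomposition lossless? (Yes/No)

Yes

The shared attributes are {InspectorID, Material, ShiftID} and {InspectorID, Material, ShiftID}⁺ = {InspectorID, MachineID, Material, OperatorID, PartNo, ShiftID, SupplierID, Weight}.
R1 is contained in that closure, so R1 ∩ R2 --> R1 holds and the join is lossless.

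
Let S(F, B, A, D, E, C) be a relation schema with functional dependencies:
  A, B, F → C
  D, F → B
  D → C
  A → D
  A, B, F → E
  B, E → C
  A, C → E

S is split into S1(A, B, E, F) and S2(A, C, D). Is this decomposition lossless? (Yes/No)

S1 ∩ S2 = {A}; its closure under F is {A, C, D, E}.
This includes all of S2, so the common attributes are a superkey of S2 — the join is lossless.

Yes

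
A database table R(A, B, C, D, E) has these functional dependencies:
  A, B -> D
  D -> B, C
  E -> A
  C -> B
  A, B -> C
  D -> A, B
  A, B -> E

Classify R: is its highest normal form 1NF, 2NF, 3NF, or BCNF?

3NF

Candidate keys: {A, B}, {A, C}, {B, E}, {C, E}, {D}. Prime attributes: {A, B, C, D, E}.
E -> A breaks BCNF: {E}⁺ = {A, E}, so {E} is not a superkey.
Its right-hand attributes {A} are all prime, as are those of every other non-superkey FD — the relation is in 3NF.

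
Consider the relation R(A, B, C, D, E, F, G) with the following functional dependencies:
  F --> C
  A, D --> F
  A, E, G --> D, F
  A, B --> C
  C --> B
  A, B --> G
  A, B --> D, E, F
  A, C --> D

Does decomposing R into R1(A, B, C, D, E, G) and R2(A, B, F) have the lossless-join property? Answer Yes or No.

Yes

R1 ∩ R2 = {A, B}; its closure under F is {A, B, C, D, E, F, G}.
This includes all of R1, so the common attributes are a superkey of R1 — the join is lossless.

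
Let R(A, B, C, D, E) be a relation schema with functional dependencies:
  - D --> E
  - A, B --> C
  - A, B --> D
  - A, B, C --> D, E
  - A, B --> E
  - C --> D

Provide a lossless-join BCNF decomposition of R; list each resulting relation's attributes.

Candidate key of the original relation: {A, B}.
Within {A, B, C, D, E}: {D}⁺ ∩ {A, B, C, D, E} = {D, E}, not the whole set, so D --> E violates BCNF; decompose into {D, E} and {A, B, C, D}.
{D, E} is in BCNF.
Within {A, B, C, D}: {C}⁺ ∩ {A, B, C, D} = {C, D}, not the whole set, so C --> D violates BCNF; decompose into {C, D} and {A, B, C}.
{C, D} is in BCNF.
{A, B, C} is in BCNF.

{A, B, C}; {C, D}; {D, E}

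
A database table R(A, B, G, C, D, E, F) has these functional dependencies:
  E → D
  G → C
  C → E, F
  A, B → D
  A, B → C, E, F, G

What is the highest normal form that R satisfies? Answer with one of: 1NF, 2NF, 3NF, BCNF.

2NF

Candidate key: {A, B}. Prime attributes: {A, B}.
For E → D we have {E}⁺ = {D, E}; {E} is not a superkey, so BCNF fails.
E → D has non-prime {D} on the right and a non-superkey on the left, so 3NF fails.
No non-prime attribute depends on a proper subset of any candidate key, so 2NF holds.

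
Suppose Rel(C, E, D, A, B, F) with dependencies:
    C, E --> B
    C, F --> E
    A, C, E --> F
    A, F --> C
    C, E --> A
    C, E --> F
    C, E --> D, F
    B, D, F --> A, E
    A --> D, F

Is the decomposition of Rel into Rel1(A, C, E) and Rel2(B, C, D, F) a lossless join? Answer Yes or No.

No

Common attributes: {C}; their closure is {C}.
Neither Rel1 nor Rel2 is contained in that closure, so the decomposition is lossy.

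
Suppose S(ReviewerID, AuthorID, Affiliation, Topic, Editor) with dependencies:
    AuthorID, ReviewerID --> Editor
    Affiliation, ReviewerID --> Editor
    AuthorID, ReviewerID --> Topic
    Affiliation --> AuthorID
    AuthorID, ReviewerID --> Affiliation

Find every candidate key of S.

No FD produces {ReviewerID}, so it must be in every candidate key.
Closure of {Affiliation, ReviewerID} is {Affiliation, AuthorID, Editor, ReviewerID, Topic}, the whole schema; {Affiliation, ReviewerID} is a candidate key.
Closure of {AuthorID, ReviewerID} is {Affiliation, AuthorID, Editor, ReviewerID, Topic}, the whole schema; {AuthorID, ReviewerID} is a candidate key.
These are minimal and exhaustive — every other superkey contains one of them.

{Affiliation, ReviewerID}, {AuthorID, ReviewerID}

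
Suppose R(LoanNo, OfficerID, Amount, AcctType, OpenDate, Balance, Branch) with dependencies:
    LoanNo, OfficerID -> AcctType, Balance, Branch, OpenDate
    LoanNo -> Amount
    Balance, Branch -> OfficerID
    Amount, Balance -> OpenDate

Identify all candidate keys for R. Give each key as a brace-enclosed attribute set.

No FD produces {LoanNo}, so it must be in every candidate key.
{LoanNo, OfficerID}⁺ = {AcctType, Amount, Balance, Branch, LoanNo, OfficerID, OpenDate}, which is every attribute, so {LoanNo, OfficerID} is a candidate key.
{Balance, Branch, LoanNo}⁺ = {AcctType, Amount, Balance, Branch, LoanNo, OfficerID, OpenDate}, which is every attribute, so {Balance, Branch, LoanNo} is a candidate key.
Any other superkey properly contains one of these, so there are no further candidate keys.

{Balance, Branch, LoanNo}, {LoanNo, OfficerID}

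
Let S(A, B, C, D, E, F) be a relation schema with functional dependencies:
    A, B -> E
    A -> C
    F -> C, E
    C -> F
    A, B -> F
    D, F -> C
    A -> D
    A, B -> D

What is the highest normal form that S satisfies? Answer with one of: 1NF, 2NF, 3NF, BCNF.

1NF

Candidate key: {A, B}. Prime attributes: {A, B}.
A -> C: {A}⁺ = {A, C, D, E, F}, which is not all of the attributes, so the left side is not a superkey — BCNF is violated.
A -> C has non-prime {C} on the right and a non-superkey on the left, so 3NF fails.
The proper key subset {A} of {A, B} determines non-prime {C, D, E, F}, so the relation is not even in 2NF.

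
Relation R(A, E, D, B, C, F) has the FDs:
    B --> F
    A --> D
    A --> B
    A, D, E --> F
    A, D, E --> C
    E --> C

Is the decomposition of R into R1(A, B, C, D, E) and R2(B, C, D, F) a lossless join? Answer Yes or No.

Yes

Common attributes: {B, C, D}; their closure is {B, C, D, F}.
This includes all of R2, so the common attributes are a superkey of R2 — the join is lossless.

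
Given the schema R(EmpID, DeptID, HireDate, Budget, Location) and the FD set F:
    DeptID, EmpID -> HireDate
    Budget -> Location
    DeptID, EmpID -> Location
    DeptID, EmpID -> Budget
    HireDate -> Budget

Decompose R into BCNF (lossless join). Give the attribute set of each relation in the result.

Candidate key of the original relation: {DeptID, EmpID}.
Within {Budget, DeptID, EmpID, HireDate, Location}: {Budget}⁺ ∩ {Budget, DeptID, EmpID, HireDate, Location} = {Budget, Location}, not the whole set, so Budget -> Location violates BCNF; decompose into {Budget, Location} and {Budget, DeptID, EmpID, HireDate}.
{Budget, Location}: every determinant is a superkey — BCNF.
Within {Budget, DeptID, EmpID, HireDate}: {HireDate}⁺ ∩ {Budget, DeptID, EmpID, HireDate} = {Budget, HireDate}, not the whole set, so HireDate -> Budget violates BCNF; decompose into {Budget, HireDate} and {DeptID, EmpID, HireDate}.
{Budget, HireDate}: every determinant is a superkey — BCNF.
{DeptID, EmpID, HireDate}: every determinant is a superkey — BCNF.

{Budget, HireDate}; {Budget, Location}; {DeptID, EmpID, HireDate}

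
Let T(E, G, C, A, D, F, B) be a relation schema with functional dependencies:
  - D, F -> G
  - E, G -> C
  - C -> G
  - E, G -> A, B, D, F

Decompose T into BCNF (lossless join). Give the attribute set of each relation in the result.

Candidate keys of the original relation: {C, E}, {D, E, F}, {E, G}.
Within {A, B, C, D, E, F, G}: {D, F}⁺ ∩ {A, B, C, D, E, F, G} = {D, F, G}, not the whole set, so D, F -> G violates BCNF; decompose into {D, F, G} and {A, B, C, D, E, F}.
{D, F, G} is in BCNF.
{A, B, C, D, E, F} is in BCNF.

{A, B, C, D, E, F}; {D, F, G}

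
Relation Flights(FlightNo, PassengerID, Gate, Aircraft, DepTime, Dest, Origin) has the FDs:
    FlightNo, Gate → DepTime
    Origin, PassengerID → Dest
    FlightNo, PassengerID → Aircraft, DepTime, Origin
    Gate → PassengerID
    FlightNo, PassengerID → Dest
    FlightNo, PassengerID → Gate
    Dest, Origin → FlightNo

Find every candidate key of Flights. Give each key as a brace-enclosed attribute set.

Closure of {FlightNo, Gate} is {Aircraft, DepTime, Dest, FlightNo, Gate, Origin, PassengerID}, the whole schema; {FlightNo, Gate} is a candidate key.
Closure of {FlightNo, PassengerID} is {Aircraft, DepTime, Dest, FlightNo, Gate, Origin, PassengerID}, the whole schema; {FlightNo, PassengerID} is a candidate key.
Closure of {Gate, Origin} is {Aircraft, DepTime, Dest, FlightNo, Gate, Origin, PassengerID}, the whole schema; {Gate, Origin} is a candidate key.
Closure of {Origin, PassengerID} is {Aircraft, DepTime, Dest, FlightNo, Gate, Origin, PassengerID}, the whole schema; {Origin, PassengerID} is a candidate key.
These are minimal and exhaustive — every other superkey contains one of them.

{FlightNo, Gate}, {FlightNo, PassengerID}, {Gate, Origin}, {Origin, PassengerID}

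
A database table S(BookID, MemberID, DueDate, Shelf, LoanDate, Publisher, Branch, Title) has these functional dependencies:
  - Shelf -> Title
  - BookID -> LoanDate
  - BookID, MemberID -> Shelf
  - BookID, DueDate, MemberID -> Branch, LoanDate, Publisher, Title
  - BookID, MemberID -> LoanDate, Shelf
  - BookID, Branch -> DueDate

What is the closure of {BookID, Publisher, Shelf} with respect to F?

{BookID, LoanDate, Publisher, Shelf, Title}

Start with {BookID, Publisher, Shelf}.
Shelf -> Title applies; add {Title} → now {BookID, Publisher, Shelf, Title}.
BookID -> LoanDate applies; add {LoanDate} → now {BookID, LoanDate, Publisher, Shelf, Title}.
No further FD applies.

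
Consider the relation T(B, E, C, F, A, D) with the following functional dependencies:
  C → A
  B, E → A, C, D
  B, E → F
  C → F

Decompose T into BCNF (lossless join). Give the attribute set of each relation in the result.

Candidate key of the original relation: {B, E}.
In {A, B, C, D, E, F}, {C} is not a superkey ({C}⁺ restricted to this set is {A, C, F}), so split on C → A, F into {A, C, F} and {B, C, D, E}.
{A, C, F} is in BCNF.
{B, C, D, E} is in BCNF.

{A, C, F}; {B, C, D, E}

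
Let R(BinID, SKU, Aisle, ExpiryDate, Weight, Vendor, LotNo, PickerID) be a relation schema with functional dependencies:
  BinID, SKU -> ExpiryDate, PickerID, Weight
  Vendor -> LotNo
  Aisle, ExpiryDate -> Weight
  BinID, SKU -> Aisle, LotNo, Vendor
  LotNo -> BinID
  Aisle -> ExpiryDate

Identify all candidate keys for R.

{BinID, SKU}, {LotNo, SKU}, {SKU, Vendor}

Attributes never on any right-hand side: {SKU} — every candidate key must contain it.
{BinID, SKU}⁺ = {Aisle, BinID, ExpiryDate, LotNo, PickerID, SKU, Vendor, Weight}, which is every attribute, so {BinID, SKU} is a candidate key.
{LotNo, SKU}⁺ = {Aisle, BinID, ExpiryDate, LotNo, PickerID, SKU, Vendor, Weight}, which is every attribute, so {LotNo, SKU} is a candidate key.
{SKU, Vendor}⁺ = {Aisle, BinID, ExpiryDate, LotNo, PickerID, SKU, Vendor, Weight}, which is every attribute, so {SKU, Vendor} is a candidate key.
These are minimal and exhaustive — every other superkey contains one of them.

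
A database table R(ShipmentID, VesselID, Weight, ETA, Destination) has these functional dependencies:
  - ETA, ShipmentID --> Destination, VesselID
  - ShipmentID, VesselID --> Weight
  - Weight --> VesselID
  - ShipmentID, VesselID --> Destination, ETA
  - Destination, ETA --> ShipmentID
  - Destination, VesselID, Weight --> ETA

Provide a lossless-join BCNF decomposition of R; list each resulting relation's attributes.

{Destination, ETA, ShipmentID, Weight}; {VesselID, Weight}

Candidate keys of the original relation: {Destination, ETA}, {Destination, Weight}, {ETA, ShipmentID}, {ShipmentID, VesselID}, {ShipmentID, Weight}.
Within {Destination, ETA, ShipmentID, VesselID, Weight}: {Weight}⁺ ∩ {Destination, ETA, ShipmentID, VesselID, Weight} = {VesselID, Weight}, not the whole set, so Weight --> VesselID violates BCNF; decompose into {VesselID, Weight} and {Destination, ETA, ShipmentID, Weight}.
{VesselID, Weight}: every determinant is a superkey — BCNF.
{Destination, ETA, ShipmentID, Weight}: every determinant is a superkey — BCNF.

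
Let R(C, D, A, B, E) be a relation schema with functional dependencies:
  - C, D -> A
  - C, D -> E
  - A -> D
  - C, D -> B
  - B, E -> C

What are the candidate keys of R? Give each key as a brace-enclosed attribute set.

{A, B, E}, {A, C}, {B, D, E}, {C, D}

{A, C}⁺ = {A, B, C, D, E} — all of the relation — so {A, C} is a candidate key.
{C, D}⁺ = {A, B, C, D, E} — all of the relation — so {C, D} is a candidate key.
{A, B, E}⁺ = {A, B, C, D, E} — all of the relation — so {A, B, E} is a candidate key.
{B, D, E}⁺ = {A, B, C, D, E} — all of the relation — so {B, D, E} is a candidate key.
These are minimal and exhaustive — every other superkey contains one of them.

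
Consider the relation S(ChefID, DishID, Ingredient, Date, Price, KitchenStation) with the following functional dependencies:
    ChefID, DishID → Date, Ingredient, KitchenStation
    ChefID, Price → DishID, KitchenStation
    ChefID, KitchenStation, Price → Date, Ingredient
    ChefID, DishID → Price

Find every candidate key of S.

{ChefID} never appears on the right of any FD, so every key must include it.
{ChefID, DishID}⁺ = {ChefID, Date, DishID, Ingredient, KitchenStation, Price}, which is every attribute, so {ChefID, DishID} is a candidate key.
{ChefID, Price}⁺ = {ChefID, Date, DishID, Ingredient, KitchenStation, Price}, which is every attribute, so {ChefID, Price} is a candidate key.
No proper subset of any of these is a key, and no other minimal superkey exists.

{ChefID, DishID}, {ChefID, Price}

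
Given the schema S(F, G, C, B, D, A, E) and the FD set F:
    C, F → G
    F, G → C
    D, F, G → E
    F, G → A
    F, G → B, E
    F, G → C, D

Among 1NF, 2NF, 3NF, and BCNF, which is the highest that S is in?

BCNF

Candidate keys: {C, F}, {F, G}. Prime attributes: {C, F, G}.
Each dependency's left side is a superkey — BCNF holds.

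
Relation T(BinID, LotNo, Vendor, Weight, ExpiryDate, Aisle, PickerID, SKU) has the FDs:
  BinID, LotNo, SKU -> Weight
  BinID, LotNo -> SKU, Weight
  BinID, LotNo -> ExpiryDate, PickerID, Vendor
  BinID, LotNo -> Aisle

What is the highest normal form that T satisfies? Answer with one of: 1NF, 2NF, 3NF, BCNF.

BCNF

Candidate key: {BinID, LotNo}. Prime attributes: {BinID, LotNo}.
Every FD has a superkey on the left, so the relation is in BCNF.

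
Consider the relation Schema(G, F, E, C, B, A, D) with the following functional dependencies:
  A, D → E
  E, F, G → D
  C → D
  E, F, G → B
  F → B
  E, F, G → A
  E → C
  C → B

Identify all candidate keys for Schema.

{A, C, F, G}, {A, D, F, G}, {E, F, G}

Attributes never on any right-hand side: {F, G} — every candidate key must contain all of them.
{E, F, G}⁺ = {A, B, C, D, E, F, G}, which is every attribute, so {E, F, G} is a candidate key.
{A, C, F, G}⁺ = {A, B, C, D, E, F, G}, which is every attribute, so {A, C, F, G} is a candidate key.
{A, D, F, G}⁺ = {A, B, C, D, E, F, G}, which is every attribute, so {A, D, F, G} is a candidate key.
Any other superkey properly contains one of these, so there are no further candidate keys.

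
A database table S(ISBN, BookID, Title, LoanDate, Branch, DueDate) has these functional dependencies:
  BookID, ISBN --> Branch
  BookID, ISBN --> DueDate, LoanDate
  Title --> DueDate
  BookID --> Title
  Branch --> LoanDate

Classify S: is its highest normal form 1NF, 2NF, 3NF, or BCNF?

1NF

Candidate key: {BookID, ISBN}. Prime attributes: {BookID, ISBN}.
For Title --> DueDate we have {Title}⁺ = {DueDate, Title}; {Title} is not a superkey, so BCNF fails.
Title --> DueDate has non-prime {DueDate} on the right and a non-superkey on the left, so 3NF fails.
The proper key subset {BookID} of {BookID, ISBN} determines non-prime {DueDate, Title}, so the relation is not even in 2NF.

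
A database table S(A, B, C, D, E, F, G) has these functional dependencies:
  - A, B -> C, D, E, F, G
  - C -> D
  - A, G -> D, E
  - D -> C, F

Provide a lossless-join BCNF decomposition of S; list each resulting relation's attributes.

Candidate key of the original relation: {A, B}.
Within {A, B, C, D, E, F, G}: {C}⁺ ∩ {A, B, C, D, E, F, G} = {C, D, F}, not the whole set, so C -> D, F violates BCNF; decompose into {C, D, F} and {A, B, C, E, G}.
{C, D, F} has no BCNF violation.
Within {A, B, C, E, G}: {A, G}⁺ ∩ {A, B, C, E, G} = {A, C, E, G}, not the whole set, so A, G -> C, E violates BCNF; decompose into {A, C, E, G} and {A, B, G}.
{A, C, E, G} has no BCNF violation.
{A, B, G} has no BCNF violation.

{A, B, G}; {A, C, E, G}; {C, D, F}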